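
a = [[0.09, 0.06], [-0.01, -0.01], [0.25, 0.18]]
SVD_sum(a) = [[0.09, 0.06], [-0.01, -0.01], [0.25, 0.18]] + [[0.00,-0.0],[0.0,-0.00],[-0.00,0.0]]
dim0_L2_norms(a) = [0.27, 0.19]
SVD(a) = [[-0.33, -0.8], [0.04, -0.53], [-0.94, 0.26]] @ diag([0.3267737486267307, 0.004349391731520905]) @ [[-0.81, -0.58], [-0.58, 0.81]]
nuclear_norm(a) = 0.33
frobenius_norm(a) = 0.33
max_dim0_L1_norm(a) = 0.35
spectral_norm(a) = 0.33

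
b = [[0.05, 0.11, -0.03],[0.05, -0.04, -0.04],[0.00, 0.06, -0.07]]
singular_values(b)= [0.15, 0.08, 0.05]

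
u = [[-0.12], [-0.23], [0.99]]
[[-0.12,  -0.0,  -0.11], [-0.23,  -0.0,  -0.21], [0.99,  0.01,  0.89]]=u @ [[1.0, 0.01, 0.9]]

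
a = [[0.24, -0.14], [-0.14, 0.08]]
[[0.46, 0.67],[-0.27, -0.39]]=a @ [[1.62,2.84],[-0.50,0.09]]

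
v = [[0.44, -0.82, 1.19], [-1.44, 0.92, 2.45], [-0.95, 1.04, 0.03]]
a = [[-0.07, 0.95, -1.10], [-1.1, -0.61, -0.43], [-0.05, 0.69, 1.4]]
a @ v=[[-0.35, -0.21, 2.21],[0.8, -0.11, -2.82],[-2.35, 2.13, 1.67]]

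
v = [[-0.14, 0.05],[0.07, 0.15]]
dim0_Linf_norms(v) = [0.14, 0.15]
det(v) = -0.02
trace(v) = 0.01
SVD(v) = [[-0.35, 0.94], [0.94, 0.35]] @ diag([0.1681038881522511, 0.14574320837725324]) @ [[0.68, 0.73], [-0.73, 0.68]]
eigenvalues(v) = [-0.15, 0.16]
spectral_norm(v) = 0.17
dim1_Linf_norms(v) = [0.14, 0.15]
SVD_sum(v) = [[-0.04,  -0.04], [0.11,  0.12]] + [[-0.10,0.09], [-0.04,0.03]]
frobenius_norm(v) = 0.22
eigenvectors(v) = [[-0.97, -0.16], [0.23, -0.99]]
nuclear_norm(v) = 0.31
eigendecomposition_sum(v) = [[-0.15, 0.02],[0.03, -0.01]] + [[0.01, 0.03],  [0.04, 0.16]]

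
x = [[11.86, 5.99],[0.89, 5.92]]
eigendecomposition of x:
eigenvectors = [[0.99, -0.66],[0.13, 0.75]]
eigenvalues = [12.65, 5.13]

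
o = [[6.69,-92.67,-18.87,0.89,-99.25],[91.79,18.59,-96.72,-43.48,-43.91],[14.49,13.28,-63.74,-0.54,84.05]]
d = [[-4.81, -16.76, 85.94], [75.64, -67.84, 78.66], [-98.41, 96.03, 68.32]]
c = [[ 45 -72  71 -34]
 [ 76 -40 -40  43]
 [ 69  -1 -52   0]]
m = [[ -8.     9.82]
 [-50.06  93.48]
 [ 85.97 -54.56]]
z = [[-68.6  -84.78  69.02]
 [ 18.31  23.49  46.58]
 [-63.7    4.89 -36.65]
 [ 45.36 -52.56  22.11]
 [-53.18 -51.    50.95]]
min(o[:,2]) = -96.72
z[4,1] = -51.0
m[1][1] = 93.48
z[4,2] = 50.95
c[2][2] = -52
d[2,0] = -98.41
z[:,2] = [69.02, 46.58, -36.65, 22.11, 50.95]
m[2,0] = 85.97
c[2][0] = 69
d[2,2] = 68.32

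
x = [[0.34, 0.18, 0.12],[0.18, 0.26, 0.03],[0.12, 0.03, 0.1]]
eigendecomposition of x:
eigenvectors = [[-0.77, -0.50, 0.39], [-0.58, 0.29, -0.76], [-0.27, 0.82, 0.51]]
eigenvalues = [0.52, 0.04, 0.15]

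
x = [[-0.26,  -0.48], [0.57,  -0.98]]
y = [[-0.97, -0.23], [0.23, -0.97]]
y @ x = [[0.12, 0.69], [-0.61, 0.84]]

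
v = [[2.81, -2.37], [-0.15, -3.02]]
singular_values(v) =[4.29, 2.06]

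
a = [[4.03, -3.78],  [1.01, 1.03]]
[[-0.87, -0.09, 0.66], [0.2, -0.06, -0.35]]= a @ [[-0.02, -0.04, -0.08],[0.21, -0.02, -0.26]]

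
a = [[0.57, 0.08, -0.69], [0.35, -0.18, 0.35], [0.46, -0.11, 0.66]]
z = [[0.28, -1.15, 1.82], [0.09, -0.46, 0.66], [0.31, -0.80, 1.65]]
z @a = [[0.59, 0.03, 0.61], [0.19, 0.02, 0.21], [0.66, -0.01, 0.60]]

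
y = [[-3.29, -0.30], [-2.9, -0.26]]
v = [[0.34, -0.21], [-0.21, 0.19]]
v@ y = [[-0.51,-0.05], [0.14,0.01]]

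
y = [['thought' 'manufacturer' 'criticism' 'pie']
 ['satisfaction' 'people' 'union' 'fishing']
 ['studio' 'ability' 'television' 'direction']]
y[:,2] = ['criticism', 'union', 'television']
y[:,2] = ['criticism', 'union', 'television']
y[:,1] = ['manufacturer', 'people', 'ability']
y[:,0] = ['thought', 'satisfaction', 'studio']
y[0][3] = 'pie'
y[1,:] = ['satisfaction', 'people', 'union', 'fishing']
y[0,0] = 'thought'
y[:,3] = ['pie', 'fishing', 'direction']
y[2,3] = 'direction'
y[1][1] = 'people'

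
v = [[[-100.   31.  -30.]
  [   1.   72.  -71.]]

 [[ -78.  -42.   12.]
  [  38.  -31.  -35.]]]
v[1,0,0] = -78.0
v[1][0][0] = -78.0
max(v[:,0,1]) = 31.0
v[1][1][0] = 38.0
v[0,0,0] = -100.0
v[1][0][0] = -78.0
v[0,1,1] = 72.0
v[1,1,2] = -35.0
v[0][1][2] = -71.0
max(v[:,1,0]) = 38.0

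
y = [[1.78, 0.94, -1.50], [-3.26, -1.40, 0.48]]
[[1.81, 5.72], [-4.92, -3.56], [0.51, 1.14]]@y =[[-15.43, -6.31, 0.03], [2.85, 0.36, 5.67], [-2.81, -1.12, -0.22]]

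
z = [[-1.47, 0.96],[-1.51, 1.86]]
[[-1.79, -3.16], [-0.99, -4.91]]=z @ [[1.85,  0.91], [0.97,  -1.90]]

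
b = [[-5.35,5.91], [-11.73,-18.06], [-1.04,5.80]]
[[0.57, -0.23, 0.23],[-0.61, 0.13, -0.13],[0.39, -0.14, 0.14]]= b@[[-0.04, 0.02, -0.02],[0.06, -0.02, 0.02]]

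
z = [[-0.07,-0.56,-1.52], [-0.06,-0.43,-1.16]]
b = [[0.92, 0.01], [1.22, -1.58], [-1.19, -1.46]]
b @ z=[[-0.07, -0.52, -1.41], [0.01, -0.00, -0.02], [0.17, 1.29, 3.5]]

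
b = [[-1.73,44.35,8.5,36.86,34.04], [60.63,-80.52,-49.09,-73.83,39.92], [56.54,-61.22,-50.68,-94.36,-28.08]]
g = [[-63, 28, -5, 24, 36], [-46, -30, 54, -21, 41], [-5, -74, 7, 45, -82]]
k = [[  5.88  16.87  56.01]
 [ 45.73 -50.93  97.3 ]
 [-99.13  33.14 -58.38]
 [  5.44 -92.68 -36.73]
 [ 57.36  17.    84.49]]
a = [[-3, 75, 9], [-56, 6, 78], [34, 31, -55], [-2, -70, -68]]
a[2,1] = 31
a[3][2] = -68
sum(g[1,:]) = -2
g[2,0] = -5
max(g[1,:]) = 54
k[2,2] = -58.38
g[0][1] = 28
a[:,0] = [-3, -56, 34, -2]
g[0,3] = 24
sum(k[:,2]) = 142.69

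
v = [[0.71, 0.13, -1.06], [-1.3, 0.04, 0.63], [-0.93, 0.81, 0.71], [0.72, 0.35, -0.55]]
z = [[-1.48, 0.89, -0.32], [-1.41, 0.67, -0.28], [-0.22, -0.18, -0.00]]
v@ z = [[-1.0, 0.91, -0.26], [1.73, -1.24, 0.40], [0.08, -0.41, 0.07], [-1.44, 0.97, -0.33]]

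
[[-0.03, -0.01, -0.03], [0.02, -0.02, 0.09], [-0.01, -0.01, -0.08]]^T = [[-0.03, 0.02, -0.01], [-0.01, -0.02, -0.01], [-0.03, 0.09, -0.08]]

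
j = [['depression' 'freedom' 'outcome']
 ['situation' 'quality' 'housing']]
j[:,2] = ['outcome', 'housing']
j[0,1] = 'freedom'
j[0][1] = 'freedom'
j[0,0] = 'depression'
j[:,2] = ['outcome', 'housing']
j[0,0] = 'depression'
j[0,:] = ['depression', 'freedom', 'outcome']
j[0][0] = 'depression'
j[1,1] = 'quality'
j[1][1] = 'quality'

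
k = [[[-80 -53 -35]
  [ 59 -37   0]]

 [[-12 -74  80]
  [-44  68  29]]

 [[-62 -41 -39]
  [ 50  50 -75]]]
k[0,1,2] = 0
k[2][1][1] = 50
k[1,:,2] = [80, 29]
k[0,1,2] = 0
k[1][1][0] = -44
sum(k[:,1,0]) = 65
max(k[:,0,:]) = 80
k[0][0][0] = -80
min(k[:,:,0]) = -80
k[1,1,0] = -44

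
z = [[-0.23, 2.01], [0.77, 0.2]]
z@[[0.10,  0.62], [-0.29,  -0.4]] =[[-0.61, -0.95], [0.02, 0.40]]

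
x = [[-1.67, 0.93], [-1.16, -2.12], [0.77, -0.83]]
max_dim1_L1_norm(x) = 3.28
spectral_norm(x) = 2.47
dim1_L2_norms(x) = [1.91, 2.42, 1.13]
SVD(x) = [[0.24, 0.84], [-0.93, 0.34], [-0.27, -0.42]] @ diag([2.469844569559824, 2.162283006966444]) @ [[0.19,  0.98], [-0.98,  0.19]]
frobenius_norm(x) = 3.28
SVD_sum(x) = [[0.11, 0.58], [-0.44, -2.26], [-0.13, -0.66]] + [[-1.78, 0.35],[-0.72, 0.14],[0.9, -0.17]]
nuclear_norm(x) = 4.63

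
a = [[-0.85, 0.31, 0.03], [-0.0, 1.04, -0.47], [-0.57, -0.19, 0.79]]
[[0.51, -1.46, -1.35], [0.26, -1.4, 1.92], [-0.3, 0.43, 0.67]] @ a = [[0.34,-1.10,-0.37], [-1.32,-1.74,2.18], [-0.13,0.23,0.32]]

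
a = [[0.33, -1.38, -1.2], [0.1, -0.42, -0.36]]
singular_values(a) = [1.94, 0.0]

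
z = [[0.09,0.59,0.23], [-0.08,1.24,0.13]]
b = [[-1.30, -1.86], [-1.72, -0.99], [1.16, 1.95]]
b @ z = [[0.03, -3.07, -0.54],[-0.08, -2.24, -0.52],[-0.05, 3.1, 0.52]]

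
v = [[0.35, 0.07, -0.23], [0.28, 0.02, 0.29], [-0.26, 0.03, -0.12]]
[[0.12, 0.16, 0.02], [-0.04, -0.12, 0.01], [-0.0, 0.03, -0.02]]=v @ [[0.14, 0.12, 0.06], [0.06, 0.0, -0.08], [-0.27, -0.52, -0.02]]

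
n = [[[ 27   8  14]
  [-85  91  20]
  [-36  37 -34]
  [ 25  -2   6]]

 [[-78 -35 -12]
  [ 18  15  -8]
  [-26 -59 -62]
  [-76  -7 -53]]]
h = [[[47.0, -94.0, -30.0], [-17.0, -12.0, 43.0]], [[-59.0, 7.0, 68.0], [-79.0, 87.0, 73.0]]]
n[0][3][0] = 25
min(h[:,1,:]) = -79.0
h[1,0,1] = 7.0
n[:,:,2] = [[14, 20, -34, 6], [-12, -8, -62, -53]]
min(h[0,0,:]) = -94.0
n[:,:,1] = [[8, 91, 37, -2], [-35, 15, -59, -7]]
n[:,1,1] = [91, 15]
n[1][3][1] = -7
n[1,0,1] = -35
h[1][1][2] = 73.0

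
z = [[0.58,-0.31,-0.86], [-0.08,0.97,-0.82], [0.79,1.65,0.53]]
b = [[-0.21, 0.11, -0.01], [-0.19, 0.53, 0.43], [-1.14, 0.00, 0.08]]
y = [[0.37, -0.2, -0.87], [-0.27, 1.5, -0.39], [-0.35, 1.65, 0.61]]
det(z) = 2.04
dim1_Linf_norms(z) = [0.86, 0.97, 1.65]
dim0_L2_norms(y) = [0.58, 2.24, 1.13]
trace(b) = 0.40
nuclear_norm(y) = 3.60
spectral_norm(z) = 2.04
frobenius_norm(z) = 2.53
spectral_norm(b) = 1.19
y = z + b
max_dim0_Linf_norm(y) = 1.65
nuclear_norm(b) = 1.94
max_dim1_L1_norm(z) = 2.97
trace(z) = 2.08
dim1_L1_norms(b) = [0.33, 1.15, 1.22]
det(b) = -0.07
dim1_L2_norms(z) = [1.08, 1.27, 1.9]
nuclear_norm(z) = 4.10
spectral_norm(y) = 2.31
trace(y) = 2.48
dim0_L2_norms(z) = [0.98, 1.94, 1.3]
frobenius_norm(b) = 1.37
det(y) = 0.45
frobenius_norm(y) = 2.57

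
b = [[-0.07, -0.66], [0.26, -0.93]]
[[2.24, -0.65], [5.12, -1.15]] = b@[[5.49, -0.65], [-3.97, 1.06]]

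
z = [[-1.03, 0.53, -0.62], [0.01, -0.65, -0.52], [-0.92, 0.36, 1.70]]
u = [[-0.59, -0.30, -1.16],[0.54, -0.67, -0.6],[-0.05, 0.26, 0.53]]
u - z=[[0.44, -0.83, -0.54],  [0.53, -0.02, -0.08],  [0.87, -0.1, -1.17]]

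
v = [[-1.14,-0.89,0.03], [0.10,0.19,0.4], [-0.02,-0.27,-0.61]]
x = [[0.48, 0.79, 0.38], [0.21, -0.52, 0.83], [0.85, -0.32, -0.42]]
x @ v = [[-0.48, -0.38, 0.1], [-0.31, -0.51, -0.71], [-0.99, -0.70, 0.15]]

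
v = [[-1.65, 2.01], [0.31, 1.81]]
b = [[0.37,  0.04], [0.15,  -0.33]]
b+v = [[-1.28, 2.05],[0.46, 1.48]]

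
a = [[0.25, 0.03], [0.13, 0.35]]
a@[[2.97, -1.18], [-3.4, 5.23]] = [[0.64,-0.14], [-0.8,1.68]]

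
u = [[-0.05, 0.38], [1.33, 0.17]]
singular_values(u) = [1.34, 0.38]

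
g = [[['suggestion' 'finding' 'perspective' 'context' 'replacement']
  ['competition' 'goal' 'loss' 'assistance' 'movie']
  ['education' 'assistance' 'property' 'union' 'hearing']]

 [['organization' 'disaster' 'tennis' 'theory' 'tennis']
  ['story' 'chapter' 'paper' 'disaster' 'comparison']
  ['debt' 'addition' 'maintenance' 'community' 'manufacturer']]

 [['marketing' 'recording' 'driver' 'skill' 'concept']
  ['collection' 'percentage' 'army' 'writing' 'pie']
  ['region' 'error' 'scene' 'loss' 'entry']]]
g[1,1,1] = 'chapter'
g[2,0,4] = 'concept'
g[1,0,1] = 'disaster'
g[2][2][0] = 'region'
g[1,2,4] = 'manufacturer'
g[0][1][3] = 'assistance'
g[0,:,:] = [['suggestion', 'finding', 'perspective', 'context', 'replacement'], ['competition', 'goal', 'loss', 'assistance', 'movie'], ['education', 'assistance', 'property', 'union', 'hearing']]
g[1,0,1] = 'disaster'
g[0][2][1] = 'assistance'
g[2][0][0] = 'marketing'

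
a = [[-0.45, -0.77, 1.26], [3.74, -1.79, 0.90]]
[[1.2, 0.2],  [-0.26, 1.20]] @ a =[[0.21,-1.28,1.69],[4.61,-1.95,0.75]]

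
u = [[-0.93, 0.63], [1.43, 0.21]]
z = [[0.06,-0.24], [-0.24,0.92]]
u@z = [[-0.21, 0.80], [0.04, -0.15]]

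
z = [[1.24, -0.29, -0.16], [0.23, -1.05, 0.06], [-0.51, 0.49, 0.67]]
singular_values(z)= [1.64, 0.88, 0.55]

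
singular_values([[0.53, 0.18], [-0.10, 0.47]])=[0.57, 0.47]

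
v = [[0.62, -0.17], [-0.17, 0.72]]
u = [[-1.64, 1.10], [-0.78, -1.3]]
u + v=[[-1.02,0.93],[-0.95,-0.58]]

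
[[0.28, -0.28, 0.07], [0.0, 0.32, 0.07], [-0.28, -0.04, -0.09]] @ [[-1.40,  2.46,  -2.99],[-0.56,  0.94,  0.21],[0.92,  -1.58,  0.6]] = [[-0.17, 0.32, -0.85], [-0.11, 0.19, 0.11], [0.33, -0.58, 0.77]]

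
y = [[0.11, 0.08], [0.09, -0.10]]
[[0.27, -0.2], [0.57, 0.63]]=y @ [[4.00,  1.66], [-2.07,  -4.78]]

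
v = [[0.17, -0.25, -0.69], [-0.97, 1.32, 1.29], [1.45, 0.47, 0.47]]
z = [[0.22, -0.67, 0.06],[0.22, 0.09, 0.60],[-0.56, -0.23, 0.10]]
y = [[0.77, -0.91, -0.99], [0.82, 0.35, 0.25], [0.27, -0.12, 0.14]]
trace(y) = 1.26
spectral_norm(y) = 1.56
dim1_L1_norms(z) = [0.95, 0.91, 0.89]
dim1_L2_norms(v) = [0.75, 2.09, 1.6]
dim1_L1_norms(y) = [2.67, 1.42, 0.53]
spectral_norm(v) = 2.19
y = z @ v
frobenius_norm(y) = 1.83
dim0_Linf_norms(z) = [0.56, 0.67, 0.6]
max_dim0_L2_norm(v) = 1.75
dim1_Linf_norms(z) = [0.67, 0.6, 0.56]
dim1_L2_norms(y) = [1.55, 0.93, 0.33]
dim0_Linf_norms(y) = [0.82, 0.91, 0.99]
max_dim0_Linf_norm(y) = 0.99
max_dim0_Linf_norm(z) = 0.67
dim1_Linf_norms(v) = [0.69, 1.32, 1.45]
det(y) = 0.29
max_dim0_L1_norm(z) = 1.0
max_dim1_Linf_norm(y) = 0.99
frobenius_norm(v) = 2.73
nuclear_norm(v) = 4.09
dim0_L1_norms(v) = [2.59, 2.04, 2.45]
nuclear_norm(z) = 1.96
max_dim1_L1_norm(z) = 0.95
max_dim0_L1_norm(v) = 2.59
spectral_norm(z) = 0.71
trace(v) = 1.96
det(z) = 0.27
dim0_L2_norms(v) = [1.75, 1.42, 1.54]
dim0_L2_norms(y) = [1.16, 0.98, 1.03]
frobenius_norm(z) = 1.14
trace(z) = 0.41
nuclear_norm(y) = 2.71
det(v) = 1.06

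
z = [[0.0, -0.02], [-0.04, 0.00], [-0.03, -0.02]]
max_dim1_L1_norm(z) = 0.05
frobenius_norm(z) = 0.06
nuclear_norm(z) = 0.08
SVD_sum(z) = [[-0.01, -0.00], [-0.04, -0.01], [-0.03, -0.01]] + [[0.01, -0.02], [-0.00, 0.01], [0.0, -0.01]]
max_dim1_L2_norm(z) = 0.04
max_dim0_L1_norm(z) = 0.07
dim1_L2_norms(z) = [0.02, 0.04, 0.04]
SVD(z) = [[0.12, -0.77], [0.74, 0.49], [0.67, -0.40]] @ diag([0.05186938020002013, 0.024689418738920516]) @ [[-0.95, -0.30],  [-0.30, 0.95]]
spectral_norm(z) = 0.05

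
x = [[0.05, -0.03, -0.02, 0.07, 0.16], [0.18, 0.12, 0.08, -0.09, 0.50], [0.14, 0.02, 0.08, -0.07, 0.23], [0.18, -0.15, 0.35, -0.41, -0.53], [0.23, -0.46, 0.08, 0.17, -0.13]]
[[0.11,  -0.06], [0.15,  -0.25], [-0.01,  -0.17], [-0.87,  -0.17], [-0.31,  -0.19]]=x @ [[-0.64, -0.04], [0.45, 0.25], [-0.17, -1.14], [0.78, -0.16], [0.59, -0.40]]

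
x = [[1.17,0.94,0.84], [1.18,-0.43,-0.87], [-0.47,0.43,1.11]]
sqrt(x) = [[1.01+0.15j,(0.55-0.3j),0.47-0.23j], [0.69-0.39j,0.02+0.83j,(-0.63+0.63j)], [(-0.27+0.14j),(0.31-0.3j),(1.12-0.23j)]]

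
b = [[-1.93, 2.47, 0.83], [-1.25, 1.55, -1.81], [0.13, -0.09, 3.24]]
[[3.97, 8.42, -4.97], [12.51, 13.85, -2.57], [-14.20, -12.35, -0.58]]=b @ [[-1.03, -3.41, 0.32],[2.24, 1.96, -1.68],[-4.28, -3.62, -0.24]]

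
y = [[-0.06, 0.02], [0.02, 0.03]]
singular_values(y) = [0.06, 0.03]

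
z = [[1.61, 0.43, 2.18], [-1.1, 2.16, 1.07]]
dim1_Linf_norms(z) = [2.18, 2.16]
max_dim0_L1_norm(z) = 3.25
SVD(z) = [[-0.76, -0.64], [-0.64, 0.76]] @ diag([2.964273031214737, 2.400621877017078]) @ [[-0.18, -0.58, -0.79],[-0.78, 0.57, -0.24]]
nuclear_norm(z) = 5.36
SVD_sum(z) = [[0.4, 1.32, 1.8],[0.34, 1.11, 1.52]] + [[1.21, -0.89, 0.38],[-1.44, 1.05, -0.45]]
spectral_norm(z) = 2.96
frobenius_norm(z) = 3.81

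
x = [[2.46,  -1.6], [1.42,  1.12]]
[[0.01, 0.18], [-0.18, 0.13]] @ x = [[0.28,0.19],[-0.26,0.43]]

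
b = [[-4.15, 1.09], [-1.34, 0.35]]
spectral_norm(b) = 4.51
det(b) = 0.01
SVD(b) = [[-0.95, -0.31], [-0.31, 0.95]] @ diag([4.508735606857287, 0.001796512527299444]) @ [[0.97, -0.25], [-0.25, -0.97]]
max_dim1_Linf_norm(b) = 4.15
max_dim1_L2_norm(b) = 4.29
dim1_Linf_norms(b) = [4.15, 1.34]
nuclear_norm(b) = 4.51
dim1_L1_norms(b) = [5.24, 1.69]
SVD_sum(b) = [[-4.15, 1.09],[-1.34, 0.35]] + [[0.00, 0.0], [-0.0, -0.00]]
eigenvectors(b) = [[-0.95,-0.25],[-0.31,-0.97]]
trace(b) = -3.80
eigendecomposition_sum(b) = [[-4.15, 1.09], [-1.34, 0.35]] + [[0.00,-0.0], [0.00,-0.0]]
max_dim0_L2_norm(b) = 4.36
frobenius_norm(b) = 4.51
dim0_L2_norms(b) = [4.36, 1.14]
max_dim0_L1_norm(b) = 5.49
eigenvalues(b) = [-3.8, -0.0]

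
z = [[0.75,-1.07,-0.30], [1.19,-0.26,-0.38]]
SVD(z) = [[-0.73, -0.68], [-0.68, 0.73]] @ diag([1.7321188788883466, 0.6521228330602893]) @ [[-0.79, 0.55, 0.28], [0.55, 0.83, -0.11]]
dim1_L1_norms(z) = [2.12, 1.83]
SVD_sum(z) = [[0.99, -0.7, -0.35], [0.93, -0.66, -0.33]] + [[-0.24, -0.37, 0.05], [0.26, 0.40, -0.05]]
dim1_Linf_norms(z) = [1.07, 1.19]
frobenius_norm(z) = 1.85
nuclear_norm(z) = 2.38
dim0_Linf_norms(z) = [1.19, 1.07, 0.38]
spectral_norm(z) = 1.73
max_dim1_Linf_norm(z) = 1.19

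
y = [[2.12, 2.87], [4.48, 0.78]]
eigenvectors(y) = [[0.69, -0.55],[0.72, 0.83]]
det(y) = -11.20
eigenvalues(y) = [5.1, -2.2]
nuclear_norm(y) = 7.47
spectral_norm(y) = 5.39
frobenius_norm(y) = 5.78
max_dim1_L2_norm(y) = 4.55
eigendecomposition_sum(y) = [[3.02, 2.01], [3.13, 2.08]] + [[-0.90, 0.86],[1.35, -1.30]]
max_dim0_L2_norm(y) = 4.96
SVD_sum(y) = [[2.84, 1.34], [3.96, 1.87]] + [[-0.72, 1.53], [0.52, -1.09]]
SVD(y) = [[-0.58, -0.81], [-0.81, 0.58]] @ diag([5.394046272604764, 2.0771049104459447]) @ [[-0.9, -0.43], [0.43, -0.9]]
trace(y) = 2.90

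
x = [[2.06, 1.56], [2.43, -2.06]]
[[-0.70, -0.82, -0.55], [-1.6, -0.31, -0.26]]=x @ [[-0.49, -0.27, -0.19], [0.20, -0.17, -0.10]]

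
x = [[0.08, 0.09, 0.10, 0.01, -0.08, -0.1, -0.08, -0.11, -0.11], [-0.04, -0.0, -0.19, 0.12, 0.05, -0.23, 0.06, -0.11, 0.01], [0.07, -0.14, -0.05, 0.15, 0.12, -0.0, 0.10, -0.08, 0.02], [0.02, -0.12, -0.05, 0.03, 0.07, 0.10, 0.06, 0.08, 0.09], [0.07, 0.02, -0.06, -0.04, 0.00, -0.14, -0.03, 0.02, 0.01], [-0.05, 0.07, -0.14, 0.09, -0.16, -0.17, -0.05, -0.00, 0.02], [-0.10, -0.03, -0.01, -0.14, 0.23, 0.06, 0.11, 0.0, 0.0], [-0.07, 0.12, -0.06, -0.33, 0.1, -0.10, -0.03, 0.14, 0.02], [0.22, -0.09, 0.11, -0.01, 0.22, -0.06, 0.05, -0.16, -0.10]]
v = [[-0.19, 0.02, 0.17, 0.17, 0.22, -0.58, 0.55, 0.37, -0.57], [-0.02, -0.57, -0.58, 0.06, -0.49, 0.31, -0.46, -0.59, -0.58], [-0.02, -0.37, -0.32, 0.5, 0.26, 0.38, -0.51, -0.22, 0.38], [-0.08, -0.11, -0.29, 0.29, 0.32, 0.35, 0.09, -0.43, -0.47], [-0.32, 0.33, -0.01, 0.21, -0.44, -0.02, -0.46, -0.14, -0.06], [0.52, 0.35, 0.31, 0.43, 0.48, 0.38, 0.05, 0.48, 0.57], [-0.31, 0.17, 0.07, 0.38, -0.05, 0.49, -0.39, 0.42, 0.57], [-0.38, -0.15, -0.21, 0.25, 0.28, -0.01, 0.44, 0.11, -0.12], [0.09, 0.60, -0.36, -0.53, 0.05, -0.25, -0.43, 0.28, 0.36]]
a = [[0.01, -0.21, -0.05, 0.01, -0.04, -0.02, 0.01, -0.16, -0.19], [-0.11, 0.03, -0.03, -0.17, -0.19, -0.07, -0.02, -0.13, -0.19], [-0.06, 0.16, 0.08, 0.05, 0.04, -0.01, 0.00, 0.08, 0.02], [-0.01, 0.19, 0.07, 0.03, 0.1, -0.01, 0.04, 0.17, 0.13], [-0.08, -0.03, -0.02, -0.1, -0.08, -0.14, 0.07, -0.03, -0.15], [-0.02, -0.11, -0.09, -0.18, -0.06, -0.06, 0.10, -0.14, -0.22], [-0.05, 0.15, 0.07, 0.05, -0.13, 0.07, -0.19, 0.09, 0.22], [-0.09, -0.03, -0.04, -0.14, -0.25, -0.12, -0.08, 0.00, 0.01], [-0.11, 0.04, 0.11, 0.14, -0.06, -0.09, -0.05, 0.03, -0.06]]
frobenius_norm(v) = 3.22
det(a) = -0.00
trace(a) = -0.24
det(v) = -0.04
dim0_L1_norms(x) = [0.72, 0.68, 0.77, 0.92, 1.03, 0.96, 0.57, 0.7, 0.38]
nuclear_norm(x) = 2.03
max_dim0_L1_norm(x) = 1.03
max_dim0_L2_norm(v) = 1.35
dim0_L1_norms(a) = [0.54, 0.95, 0.56, 0.87, 0.95, 0.59, 0.56, 0.83, 1.19]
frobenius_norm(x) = 0.94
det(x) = -0.00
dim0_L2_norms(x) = [0.29, 0.27, 0.3, 0.42, 0.41, 0.37, 0.21, 0.29, 0.18]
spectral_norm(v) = 1.89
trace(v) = -0.77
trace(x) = 0.04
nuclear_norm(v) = 8.13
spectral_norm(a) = 0.73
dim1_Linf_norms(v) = [0.58, 0.59, 0.51, 0.47, 0.46, 0.57, 0.57, 0.44, 0.6]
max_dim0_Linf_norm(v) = 0.6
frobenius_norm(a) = 0.96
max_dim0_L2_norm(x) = 0.42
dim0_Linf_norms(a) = [0.11, 0.21, 0.11, 0.18, 0.25, 0.14, 0.19, 0.17, 0.22]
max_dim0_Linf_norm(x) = 0.33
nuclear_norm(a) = 1.94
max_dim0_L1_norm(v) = 3.68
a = x @ v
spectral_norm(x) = 0.52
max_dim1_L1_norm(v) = 3.66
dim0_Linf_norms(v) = [0.52, 0.6, 0.58, 0.53, 0.49, 0.58, 0.55, 0.59, 0.58]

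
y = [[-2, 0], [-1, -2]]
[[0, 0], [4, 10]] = y @ [[0, 0], [-2, -5]]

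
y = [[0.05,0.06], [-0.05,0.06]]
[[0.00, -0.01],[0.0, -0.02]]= y @ [[-0.00, 0.18], [0.01, -0.26]]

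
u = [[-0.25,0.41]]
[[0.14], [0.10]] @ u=[[-0.04, 0.06], [-0.02, 0.04]]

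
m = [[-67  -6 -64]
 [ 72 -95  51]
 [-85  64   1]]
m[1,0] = 72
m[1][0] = 72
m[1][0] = 72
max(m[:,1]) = 64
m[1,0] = 72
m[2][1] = 64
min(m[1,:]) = -95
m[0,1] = -6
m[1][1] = -95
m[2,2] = 1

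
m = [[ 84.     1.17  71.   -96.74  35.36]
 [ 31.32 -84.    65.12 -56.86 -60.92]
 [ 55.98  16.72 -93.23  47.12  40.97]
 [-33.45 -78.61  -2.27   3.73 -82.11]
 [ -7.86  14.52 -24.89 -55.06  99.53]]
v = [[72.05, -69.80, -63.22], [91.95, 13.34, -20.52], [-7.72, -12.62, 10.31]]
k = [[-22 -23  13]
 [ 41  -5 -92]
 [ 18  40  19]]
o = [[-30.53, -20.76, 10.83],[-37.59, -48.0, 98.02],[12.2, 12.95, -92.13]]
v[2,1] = -12.62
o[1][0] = -37.59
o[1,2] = 98.02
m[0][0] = 84.0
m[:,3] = [-96.74, -56.86, 47.12, 3.73, -55.06]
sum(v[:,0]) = 156.28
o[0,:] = [-30.53, -20.76, 10.83]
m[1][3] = -56.86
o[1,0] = -37.59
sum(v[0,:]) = -60.97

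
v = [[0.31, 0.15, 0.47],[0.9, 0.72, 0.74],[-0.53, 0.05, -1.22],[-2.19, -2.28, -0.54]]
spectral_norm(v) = 3.54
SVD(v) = [[-0.13,0.27,0.46], [-0.37,0.28,0.7], [0.20,-0.85,0.48], [0.90,0.34,0.25]] @ diag([3.536914142497782, 1.3273502850876282, 0.04218494135325137]) @ [[-0.69, -0.66, -0.30], [0.03, -0.44, 0.9], [-0.72, 0.61, 0.32]]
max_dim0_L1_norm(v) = 3.93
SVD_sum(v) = [[0.31, 0.30, 0.14], [0.91, 0.87, 0.4], [-0.48, -0.46, -0.21], [-2.19, -2.09, -0.95]] + [[0.01, -0.16, 0.33],  [0.01, -0.16, 0.33],  [-0.03, 0.5, -1.02],  [0.01, -0.2, 0.41]] + [[-0.01, 0.01, 0.01], [-0.02, 0.02, 0.01], [-0.01, 0.01, 0.01], [-0.01, 0.01, 0.00]]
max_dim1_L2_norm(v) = 3.21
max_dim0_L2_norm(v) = 2.45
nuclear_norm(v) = 4.91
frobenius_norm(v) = 3.78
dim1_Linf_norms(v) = [0.47, 0.9, 1.22, 2.28]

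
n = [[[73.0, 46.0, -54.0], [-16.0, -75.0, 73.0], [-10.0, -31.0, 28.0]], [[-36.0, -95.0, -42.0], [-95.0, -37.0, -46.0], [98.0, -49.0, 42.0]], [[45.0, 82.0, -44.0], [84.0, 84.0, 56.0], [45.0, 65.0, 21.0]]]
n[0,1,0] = -16.0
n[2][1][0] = 84.0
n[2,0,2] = -44.0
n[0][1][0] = -16.0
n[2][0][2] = -44.0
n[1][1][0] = -95.0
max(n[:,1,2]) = 73.0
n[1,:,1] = [-95.0, -37.0, -49.0]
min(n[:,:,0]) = -95.0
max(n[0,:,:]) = 73.0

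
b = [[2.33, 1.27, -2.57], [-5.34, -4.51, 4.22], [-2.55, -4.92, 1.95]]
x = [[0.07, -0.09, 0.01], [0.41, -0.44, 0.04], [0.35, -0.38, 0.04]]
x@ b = [[0.62, 0.45, -0.54], [3.2, 2.31, -2.83], [2.74, 1.96, -2.43]]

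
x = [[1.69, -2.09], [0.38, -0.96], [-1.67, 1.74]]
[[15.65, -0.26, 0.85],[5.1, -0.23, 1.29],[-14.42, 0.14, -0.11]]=x @ [[5.28,0.28,-2.28], [-3.22,0.35,-2.25]]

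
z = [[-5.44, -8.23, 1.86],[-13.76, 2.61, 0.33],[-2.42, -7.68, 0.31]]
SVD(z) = [[-0.5, 0.58, -0.65], [-0.82, -0.56, 0.13], [-0.29, 0.59, 0.75]] @ diag([15.298334251672708, 11.272203269079238, 0.9370179212037516]) @ [[0.96, 0.28, -0.08], [0.28, -0.95, 0.09], [-0.05, -0.11, -0.99]]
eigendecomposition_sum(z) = [[-8.85, -4.29, 1.49], [-8.35, -4.05, 1.40], [-7.12, -3.45, 1.20]] + [[3.32, -3.93, 0.48], [-5.64, 6.68, -0.81], [3.47, -4.10, 0.50]] + [[0.1, -0.01, -0.11], [0.23, -0.02, -0.26], [1.23, -0.13, -1.39]]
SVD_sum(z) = [[-7.31, -2.1, 0.64],[-11.96, -3.44, 1.05],[-4.27, -1.23, 0.38]] + [[1.84, -6.20, 0.62],  [-1.8, 6.06, -0.60],  [1.89, -6.37, 0.63]] + [[0.03, 0.07, 0.6], [-0.01, -0.01, -0.12], [-0.04, -0.08, -0.70]]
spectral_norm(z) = 15.30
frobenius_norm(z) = 19.03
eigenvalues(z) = [-11.7, 10.5, -1.32]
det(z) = 161.58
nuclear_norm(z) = 27.51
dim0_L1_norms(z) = [21.62, 18.52, 2.5]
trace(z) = -2.52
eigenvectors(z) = [[-0.63, -0.45, 0.08], [-0.59, 0.76, 0.18], [-0.51, -0.47, 0.98]]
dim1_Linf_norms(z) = [8.23, 13.76, 7.68]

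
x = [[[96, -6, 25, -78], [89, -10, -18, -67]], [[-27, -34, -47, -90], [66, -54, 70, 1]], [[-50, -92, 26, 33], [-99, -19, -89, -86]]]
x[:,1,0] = [89, 66, -99]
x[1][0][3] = -90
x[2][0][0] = -50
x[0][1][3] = -67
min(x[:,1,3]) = -86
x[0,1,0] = 89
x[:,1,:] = [[89, -10, -18, -67], [66, -54, 70, 1], [-99, -19, -89, -86]]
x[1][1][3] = 1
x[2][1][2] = -89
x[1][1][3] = 1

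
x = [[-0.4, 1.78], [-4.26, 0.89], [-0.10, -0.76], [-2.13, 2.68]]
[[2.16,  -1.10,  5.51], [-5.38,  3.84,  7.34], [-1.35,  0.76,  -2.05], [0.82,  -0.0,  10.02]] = x @ [[1.59,-1.08,-1.13],[1.57,-0.86,2.84]]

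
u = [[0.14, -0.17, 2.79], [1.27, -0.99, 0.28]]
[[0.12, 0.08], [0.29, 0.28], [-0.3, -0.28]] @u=[[0.12, -0.1, 0.36], [0.40, -0.33, 0.89], [-0.4, 0.33, -0.92]]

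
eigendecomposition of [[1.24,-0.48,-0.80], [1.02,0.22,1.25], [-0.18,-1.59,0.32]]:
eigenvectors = [[-0.86+0.00j, -0.11+0.30j, (-0.11-0.3j)], [-0.24+0.00j, 0.69+0.00j, (0.69-0j)], [0.45+0.00j, 0.04+0.65j, 0.04-0.65j]]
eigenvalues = [(1.52+0j), (0.13+1.63j), (0.13-1.63j)]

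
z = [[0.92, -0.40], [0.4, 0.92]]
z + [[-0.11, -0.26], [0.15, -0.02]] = [[0.81,-0.66], [0.55,0.9]]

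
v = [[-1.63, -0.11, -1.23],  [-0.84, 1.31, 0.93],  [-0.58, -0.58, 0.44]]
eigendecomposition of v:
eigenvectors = [[(0.95+0j), 0.01-0.22j, (0.01+0.22j)],[0.17+0.00j, (0.83+0j), 0.83-0.00j],[0.27+0.00j, (-0.22+0.47j), (-0.22-0.47j)]]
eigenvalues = [(-1.99+0j), (1.06+0.75j), (1.06-0.75j)]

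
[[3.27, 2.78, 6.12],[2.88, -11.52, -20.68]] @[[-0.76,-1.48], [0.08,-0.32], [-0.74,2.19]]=[[-6.79, 7.67], [12.19, -45.87]]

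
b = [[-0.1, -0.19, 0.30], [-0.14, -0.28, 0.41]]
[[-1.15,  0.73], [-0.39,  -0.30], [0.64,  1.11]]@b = [[0.01, 0.01, -0.05], [0.08, 0.16, -0.24], [-0.22, -0.43, 0.65]]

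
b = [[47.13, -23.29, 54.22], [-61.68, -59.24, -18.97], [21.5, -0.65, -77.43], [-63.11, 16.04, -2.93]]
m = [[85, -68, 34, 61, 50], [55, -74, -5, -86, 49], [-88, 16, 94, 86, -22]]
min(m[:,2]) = -5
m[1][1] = -74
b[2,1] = -0.65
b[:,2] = [54.22, -18.97, -77.43, -2.93]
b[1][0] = -61.68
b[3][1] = 16.04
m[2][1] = 16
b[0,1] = -23.29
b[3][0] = -63.11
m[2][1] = 16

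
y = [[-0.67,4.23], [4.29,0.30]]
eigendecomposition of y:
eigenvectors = [[-0.74, -0.66], [0.67, -0.75]]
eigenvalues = [-4.47, 4.1]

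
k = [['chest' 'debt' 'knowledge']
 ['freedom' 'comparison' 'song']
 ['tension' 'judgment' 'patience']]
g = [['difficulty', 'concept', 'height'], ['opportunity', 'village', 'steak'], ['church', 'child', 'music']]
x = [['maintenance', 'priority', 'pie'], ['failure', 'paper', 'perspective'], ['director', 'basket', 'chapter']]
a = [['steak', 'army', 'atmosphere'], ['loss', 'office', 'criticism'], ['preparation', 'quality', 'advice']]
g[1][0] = 'opportunity'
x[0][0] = 'maintenance'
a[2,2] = 'advice'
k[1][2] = 'song'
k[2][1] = 'judgment'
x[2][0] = 'director'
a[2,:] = ['preparation', 'quality', 'advice']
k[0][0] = 'chest'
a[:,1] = ['army', 'office', 'quality']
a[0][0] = 'steak'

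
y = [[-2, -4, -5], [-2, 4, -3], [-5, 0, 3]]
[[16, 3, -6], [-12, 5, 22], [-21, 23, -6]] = y @ [[3, -4, 0], [-3, 0, 4], [-2, 1, -2]]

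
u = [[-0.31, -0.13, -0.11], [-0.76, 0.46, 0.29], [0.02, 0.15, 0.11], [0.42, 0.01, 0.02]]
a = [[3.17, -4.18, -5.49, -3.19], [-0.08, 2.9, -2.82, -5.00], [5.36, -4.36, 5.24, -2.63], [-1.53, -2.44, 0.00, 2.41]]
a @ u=[[0.74, -3.19, -2.23], [-4.34, 0.87, 0.44], [0.65, -1.94, -1.33], [3.34, -0.90, -0.49]]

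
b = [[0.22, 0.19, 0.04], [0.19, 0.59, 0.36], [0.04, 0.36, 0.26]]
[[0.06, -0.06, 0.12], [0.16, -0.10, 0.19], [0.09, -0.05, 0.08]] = b@[[0.32, -0.14, 0.28], [-0.13, -0.18, 0.38], [0.48, 0.08, -0.25]]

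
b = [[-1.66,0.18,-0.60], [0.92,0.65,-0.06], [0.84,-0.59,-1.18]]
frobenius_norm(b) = 2.62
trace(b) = -2.19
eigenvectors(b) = [[-0.17+0.55j,  (-0.17-0.55j),  -0.13+0.00j], [0.16-0.18j,  0.16+0.18j,  -0.96+0.00j], [0.78+0.00j,  0.78-0.00j,  0.23+0.00j]]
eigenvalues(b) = [(-1.49+0.74j), (-1.49-0.74j), (0.79+0j)]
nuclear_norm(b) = 4.23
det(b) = 2.17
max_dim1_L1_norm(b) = 2.61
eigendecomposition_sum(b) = [[(-0.85+0.09j), (0.04-0.15j), (-0.29-0.56j)], [0.34+0.11j, -0.04+0.05j, (0.02+0.27j)], [0.45+1.05j, (-0.21+0.01j), (-0.6+0.6j)]] + [[(-0.85-0.09j),0.04+0.15j,(-0.29+0.56j)], [(0.34-0.11j),(-0.04-0.05j),(0.02-0.27j)], [0.45-1.05j,-0.21-0.01j,-0.60-0.60j]] + [[0.03-0.00j, (0.1-0j), (-0.01-0j)], [0.24-0.00j, (0.73-0j), -0.10-0.00j], [(-0.06+0j), -0.18+0.00j, 0.02+0.00j]]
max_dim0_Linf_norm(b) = 1.66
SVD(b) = [[-0.79,0.4,0.46], [0.42,-0.18,0.89], [0.44,0.9,-0.02]] @ diag([2.078752925691407, 1.4140793569113248, 0.7387596674742526]) @ [[1.0, -0.06, -0.03],[-0.05, -0.41, -0.91],[0.04, 0.91, -0.41]]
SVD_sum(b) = [[-1.64, 0.1, 0.05],  [0.88, -0.05, -0.03],  [0.91, -0.06, -0.03]] + [[-0.03, -0.23, -0.51], [0.01, 0.11, 0.24], [-0.07, -0.52, -1.16]] + [[0.01, 0.31, -0.14], [0.03, 0.60, -0.27], [-0.0, -0.01, 0.01]]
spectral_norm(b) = 2.08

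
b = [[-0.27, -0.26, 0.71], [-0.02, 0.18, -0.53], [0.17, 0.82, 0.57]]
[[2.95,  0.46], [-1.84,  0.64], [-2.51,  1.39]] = b@[[-1.36, -4.64], [-4.23, 2.73], [2.09, -0.11]]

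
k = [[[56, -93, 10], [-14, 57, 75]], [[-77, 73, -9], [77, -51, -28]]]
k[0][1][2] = 75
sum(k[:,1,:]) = 116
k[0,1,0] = -14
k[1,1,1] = -51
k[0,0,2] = 10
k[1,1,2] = -28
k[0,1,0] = -14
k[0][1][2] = 75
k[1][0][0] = -77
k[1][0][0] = -77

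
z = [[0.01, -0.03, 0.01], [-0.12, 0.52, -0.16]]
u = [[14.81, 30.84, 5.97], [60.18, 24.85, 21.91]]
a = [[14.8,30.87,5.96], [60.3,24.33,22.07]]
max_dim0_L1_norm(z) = 0.55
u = a + z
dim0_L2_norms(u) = [61.98, 39.61, 22.71]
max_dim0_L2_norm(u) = 61.98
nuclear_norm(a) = 95.46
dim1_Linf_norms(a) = [30.87, 60.3]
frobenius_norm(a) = 76.96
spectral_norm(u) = 73.96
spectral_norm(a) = 73.87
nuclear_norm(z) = 0.56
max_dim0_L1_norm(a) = 75.1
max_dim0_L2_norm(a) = 62.09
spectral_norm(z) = 0.56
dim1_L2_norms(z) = [0.03, 0.56]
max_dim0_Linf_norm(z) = 0.52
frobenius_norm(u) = 76.98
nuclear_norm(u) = 95.31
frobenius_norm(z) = 0.56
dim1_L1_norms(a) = [51.63, 106.7]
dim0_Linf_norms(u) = [60.18, 30.84, 21.91]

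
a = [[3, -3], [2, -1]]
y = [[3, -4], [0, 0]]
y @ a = [[1, -5], [0, 0]]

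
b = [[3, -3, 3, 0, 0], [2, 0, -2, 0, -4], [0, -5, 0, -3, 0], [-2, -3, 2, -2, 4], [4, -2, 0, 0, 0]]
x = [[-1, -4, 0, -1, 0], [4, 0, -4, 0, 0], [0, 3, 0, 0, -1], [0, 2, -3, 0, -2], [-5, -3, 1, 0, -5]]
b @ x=[[-15, -3, 12, -3, -3], [18, -2, -4, -2, 22], [-20, -6, 29, 0, 6], [-30, -2, 22, 2, -18], [-12, -16, 8, -4, 0]]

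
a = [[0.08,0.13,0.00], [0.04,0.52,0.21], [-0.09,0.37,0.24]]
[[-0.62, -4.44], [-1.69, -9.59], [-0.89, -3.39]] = a @ [[-15.82, -40.97],[4.95, -8.95],[-17.27, -15.68]]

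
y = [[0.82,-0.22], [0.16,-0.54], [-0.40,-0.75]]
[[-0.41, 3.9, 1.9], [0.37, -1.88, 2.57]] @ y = [[-0.47,-3.44], [-1.03,-0.99]]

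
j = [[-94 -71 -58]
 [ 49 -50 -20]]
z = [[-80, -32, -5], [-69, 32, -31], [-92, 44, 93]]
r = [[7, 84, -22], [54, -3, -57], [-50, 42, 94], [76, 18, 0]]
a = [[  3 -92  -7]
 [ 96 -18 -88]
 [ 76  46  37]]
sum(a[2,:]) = 159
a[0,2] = -7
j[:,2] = [-58, -20]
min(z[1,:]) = -69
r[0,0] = 7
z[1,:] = [-69, 32, -31]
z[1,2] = -31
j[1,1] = -50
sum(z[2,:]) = 45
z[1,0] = -69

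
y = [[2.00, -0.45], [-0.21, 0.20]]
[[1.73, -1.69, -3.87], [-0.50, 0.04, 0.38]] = y @[[0.40, -1.05, -1.97], [-2.06, -0.91, -0.16]]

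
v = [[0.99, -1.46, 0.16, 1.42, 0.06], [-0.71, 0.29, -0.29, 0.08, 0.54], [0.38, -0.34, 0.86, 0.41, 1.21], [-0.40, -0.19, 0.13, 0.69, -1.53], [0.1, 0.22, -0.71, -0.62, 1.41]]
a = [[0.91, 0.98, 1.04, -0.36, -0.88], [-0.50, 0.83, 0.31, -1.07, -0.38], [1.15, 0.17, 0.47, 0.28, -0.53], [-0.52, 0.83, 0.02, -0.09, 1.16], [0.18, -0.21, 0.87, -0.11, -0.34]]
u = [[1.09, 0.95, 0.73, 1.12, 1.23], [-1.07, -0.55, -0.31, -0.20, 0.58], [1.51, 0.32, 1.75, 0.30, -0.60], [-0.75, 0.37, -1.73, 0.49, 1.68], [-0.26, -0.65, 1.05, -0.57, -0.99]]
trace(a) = 1.78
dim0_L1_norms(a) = [3.26, 3.02, 2.71, 1.91, 3.29]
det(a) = -0.36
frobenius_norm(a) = 3.36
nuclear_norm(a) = 6.24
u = v @ a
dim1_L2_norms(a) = [1.94, 1.52, 1.39, 1.52, 0.98]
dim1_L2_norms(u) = [2.32, 1.39, 2.43, 2.6, 1.7]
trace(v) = 4.24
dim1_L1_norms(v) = [4.09, 1.91, 3.2, 2.94, 3.06]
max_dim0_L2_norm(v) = 2.47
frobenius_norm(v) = 3.84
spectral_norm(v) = 2.68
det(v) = -0.02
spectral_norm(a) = 2.48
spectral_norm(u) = 3.71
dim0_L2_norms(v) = [1.34, 1.55, 1.17, 1.75, 2.47]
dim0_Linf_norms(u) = [1.51, 0.95, 1.75, 1.12, 1.68]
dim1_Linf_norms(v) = [1.46, 0.71, 1.21, 1.53, 1.41]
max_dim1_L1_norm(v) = 4.09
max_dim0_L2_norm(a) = 1.64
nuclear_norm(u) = 7.65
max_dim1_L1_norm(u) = 5.12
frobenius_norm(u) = 4.78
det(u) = 0.01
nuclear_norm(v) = 6.93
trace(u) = 1.79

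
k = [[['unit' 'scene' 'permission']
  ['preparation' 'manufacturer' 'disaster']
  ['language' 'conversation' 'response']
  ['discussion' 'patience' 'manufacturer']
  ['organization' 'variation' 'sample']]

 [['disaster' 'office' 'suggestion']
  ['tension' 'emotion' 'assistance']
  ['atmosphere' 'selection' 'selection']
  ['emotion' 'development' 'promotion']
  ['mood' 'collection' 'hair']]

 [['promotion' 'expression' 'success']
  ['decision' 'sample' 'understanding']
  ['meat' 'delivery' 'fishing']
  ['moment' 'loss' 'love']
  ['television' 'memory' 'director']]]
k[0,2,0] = 'language'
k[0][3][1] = 'patience'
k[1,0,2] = 'suggestion'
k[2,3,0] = 'moment'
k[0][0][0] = 'unit'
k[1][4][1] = 'collection'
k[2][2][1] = 'delivery'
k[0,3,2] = 'manufacturer'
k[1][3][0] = 'emotion'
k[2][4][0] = 'television'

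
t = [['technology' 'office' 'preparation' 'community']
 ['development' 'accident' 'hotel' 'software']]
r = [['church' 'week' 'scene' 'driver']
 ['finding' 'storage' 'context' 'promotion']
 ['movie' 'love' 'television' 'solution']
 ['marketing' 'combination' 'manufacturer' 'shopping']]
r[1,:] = ['finding', 'storage', 'context', 'promotion']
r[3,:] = ['marketing', 'combination', 'manufacturer', 'shopping']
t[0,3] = 'community'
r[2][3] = 'solution'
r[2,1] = 'love'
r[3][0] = 'marketing'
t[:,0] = ['technology', 'development']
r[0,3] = 'driver'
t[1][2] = 'hotel'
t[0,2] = 'preparation'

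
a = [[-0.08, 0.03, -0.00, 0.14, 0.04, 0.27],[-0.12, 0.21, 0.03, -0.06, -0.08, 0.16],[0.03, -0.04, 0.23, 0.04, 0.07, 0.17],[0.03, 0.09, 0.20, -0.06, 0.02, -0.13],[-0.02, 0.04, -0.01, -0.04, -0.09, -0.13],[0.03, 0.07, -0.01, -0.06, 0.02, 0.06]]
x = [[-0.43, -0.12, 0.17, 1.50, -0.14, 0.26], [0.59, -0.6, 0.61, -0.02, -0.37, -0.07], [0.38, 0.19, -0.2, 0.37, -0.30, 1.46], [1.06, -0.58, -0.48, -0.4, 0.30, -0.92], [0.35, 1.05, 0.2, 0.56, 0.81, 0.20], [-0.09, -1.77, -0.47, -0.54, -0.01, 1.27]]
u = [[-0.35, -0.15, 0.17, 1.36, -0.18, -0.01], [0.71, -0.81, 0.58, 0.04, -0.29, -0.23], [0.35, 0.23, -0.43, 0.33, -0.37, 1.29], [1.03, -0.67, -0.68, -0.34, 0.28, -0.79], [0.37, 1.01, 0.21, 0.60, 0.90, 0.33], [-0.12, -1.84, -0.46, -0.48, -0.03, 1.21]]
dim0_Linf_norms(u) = [1.03, 1.84, 0.68, 1.36, 0.9, 1.29]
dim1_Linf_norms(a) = [0.27, 0.21, 0.23, 0.2, 0.13, 0.07]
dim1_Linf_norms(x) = [1.5, 0.61, 1.46, 1.06, 1.05, 1.77]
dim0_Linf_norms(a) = [0.12, 0.21, 0.23, 0.14, 0.09, 0.27]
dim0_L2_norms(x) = [1.39, 2.23, 0.97, 1.78, 1.0, 2.17]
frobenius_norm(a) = 0.63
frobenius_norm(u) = 4.07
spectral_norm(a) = 0.44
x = a + u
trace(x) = 0.45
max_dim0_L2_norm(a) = 0.41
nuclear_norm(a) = 1.25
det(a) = 0.00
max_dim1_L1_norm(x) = 4.15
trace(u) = 0.18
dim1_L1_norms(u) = [2.22, 2.66, 3.0, 3.79, 3.42, 4.14]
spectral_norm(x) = 2.60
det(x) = 5.97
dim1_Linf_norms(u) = [1.36, 0.81, 1.29, 1.03, 1.01, 1.84]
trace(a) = 0.27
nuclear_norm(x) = 9.07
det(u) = 7.82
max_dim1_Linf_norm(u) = 1.84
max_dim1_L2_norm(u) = 2.3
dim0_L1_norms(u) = [2.93, 4.71, 2.53, 3.15, 2.05, 3.86]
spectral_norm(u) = 2.63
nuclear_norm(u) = 9.20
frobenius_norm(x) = 4.09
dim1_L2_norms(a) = [0.32, 0.31, 0.3, 0.26, 0.17, 0.12]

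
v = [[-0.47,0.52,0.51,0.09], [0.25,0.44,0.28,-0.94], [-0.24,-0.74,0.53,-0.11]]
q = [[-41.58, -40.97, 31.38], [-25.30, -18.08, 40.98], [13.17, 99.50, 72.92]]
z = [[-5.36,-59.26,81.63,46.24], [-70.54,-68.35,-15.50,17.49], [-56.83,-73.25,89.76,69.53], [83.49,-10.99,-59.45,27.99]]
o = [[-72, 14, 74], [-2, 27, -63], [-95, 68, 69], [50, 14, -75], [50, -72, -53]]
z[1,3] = 17.49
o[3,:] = [50, 14, -75]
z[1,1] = -68.35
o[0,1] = 14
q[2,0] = 13.17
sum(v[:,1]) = 0.21799999999999997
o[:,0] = [-72, -2, -95, 50, 50]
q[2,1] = 99.5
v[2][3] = -0.114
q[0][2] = 31.38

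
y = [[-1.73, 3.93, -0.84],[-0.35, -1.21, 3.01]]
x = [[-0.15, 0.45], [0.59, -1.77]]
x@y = [[0.1, -1.13, 1.48], [-0.40, 4.46, -5.82]]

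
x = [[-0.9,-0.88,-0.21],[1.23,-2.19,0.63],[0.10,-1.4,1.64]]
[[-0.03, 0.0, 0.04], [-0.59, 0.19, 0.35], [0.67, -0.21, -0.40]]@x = [[0.03, -0.03, 0.07], [0.80, -0.39, 0.82], [-0.9, 0.43, -0.93]]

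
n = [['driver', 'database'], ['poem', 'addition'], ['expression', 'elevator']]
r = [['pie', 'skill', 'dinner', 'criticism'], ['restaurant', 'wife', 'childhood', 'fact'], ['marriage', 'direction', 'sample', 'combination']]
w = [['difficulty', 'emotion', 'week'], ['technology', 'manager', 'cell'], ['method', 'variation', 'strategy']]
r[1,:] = ['restaurant', 'wife', 'childhood', 'fact']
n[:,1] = ['database', 'addition', 'elevator']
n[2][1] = 'elevator'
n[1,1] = 'addition'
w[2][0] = 'method'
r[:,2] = ['dinner', 'childhood', 'sample']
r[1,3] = 'fact'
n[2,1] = 'elevator'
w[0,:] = ['difficulty', 'emotion', 'week']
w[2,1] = 'variation'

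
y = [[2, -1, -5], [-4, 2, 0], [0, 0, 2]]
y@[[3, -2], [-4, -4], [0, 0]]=[[10, 0], [-20, 0], [0, 0]]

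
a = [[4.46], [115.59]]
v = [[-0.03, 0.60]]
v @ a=[[69.22]]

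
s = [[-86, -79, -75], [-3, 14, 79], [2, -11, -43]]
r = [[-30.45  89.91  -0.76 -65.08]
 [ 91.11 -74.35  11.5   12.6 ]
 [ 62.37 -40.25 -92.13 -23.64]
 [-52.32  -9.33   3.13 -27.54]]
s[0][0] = -86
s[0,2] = -75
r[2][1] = -40.25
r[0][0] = -30.45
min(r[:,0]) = -52.32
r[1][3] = 12.6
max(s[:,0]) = 2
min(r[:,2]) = -92.13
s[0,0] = -86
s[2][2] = -43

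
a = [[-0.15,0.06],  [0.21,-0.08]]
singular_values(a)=[0.28, 0.0]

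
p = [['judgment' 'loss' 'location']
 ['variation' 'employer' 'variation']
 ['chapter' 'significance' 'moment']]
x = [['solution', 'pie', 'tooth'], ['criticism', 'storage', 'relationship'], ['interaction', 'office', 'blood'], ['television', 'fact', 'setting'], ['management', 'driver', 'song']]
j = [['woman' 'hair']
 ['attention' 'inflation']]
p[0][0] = 'judgment'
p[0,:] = ['judgment', 'loss', 'location']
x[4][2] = 'song'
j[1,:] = ['attention', 'inflation']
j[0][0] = 'woman'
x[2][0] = 'interaction'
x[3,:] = ['television', 'fact', 'setting']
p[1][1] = 'employer'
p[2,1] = 'significance'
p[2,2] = 'moment'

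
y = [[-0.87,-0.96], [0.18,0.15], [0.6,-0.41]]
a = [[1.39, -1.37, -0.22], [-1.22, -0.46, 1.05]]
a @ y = [[-1.59, -1.45],[1.61, 0.67]]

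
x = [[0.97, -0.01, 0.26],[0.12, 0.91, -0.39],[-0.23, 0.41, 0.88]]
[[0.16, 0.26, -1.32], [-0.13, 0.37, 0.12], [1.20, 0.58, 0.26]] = x @ [[-0.14,0.16,-1.32], [0.37,0.57,0.24], [1.16,0.44,-0.16]]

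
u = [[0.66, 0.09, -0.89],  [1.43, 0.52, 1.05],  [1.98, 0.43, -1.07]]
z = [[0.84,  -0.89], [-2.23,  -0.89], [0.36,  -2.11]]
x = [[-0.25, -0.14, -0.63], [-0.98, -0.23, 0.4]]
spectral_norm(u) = 2.68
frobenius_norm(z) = 3.44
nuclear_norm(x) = 1.78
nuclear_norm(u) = 4.34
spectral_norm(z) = 2.53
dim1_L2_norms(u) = [1.11, 1.85, 2.29]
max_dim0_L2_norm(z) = 2.46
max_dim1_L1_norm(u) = 3.48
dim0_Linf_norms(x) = [0.98, 0.23, 0.63]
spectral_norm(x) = 1.08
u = z @ x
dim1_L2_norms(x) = [0.69, 1.08]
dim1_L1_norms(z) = [1.73, 3.12, 2.47]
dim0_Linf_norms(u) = [1.98, 0.52, 1.07]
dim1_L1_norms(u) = [1.64, 3.0, 3.48]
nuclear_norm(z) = 4.86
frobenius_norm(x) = 1.29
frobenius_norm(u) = 3.15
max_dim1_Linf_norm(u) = 1.98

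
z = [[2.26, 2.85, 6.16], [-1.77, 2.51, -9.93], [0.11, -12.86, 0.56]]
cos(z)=[[0.44, 0.52, 0.62], [-0.13, -0.03, -0.78], [-0.08, -1.06, -0.21]]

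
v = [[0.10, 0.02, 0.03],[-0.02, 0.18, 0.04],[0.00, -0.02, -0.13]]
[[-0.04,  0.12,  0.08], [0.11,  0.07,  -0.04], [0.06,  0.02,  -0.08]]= v @ [[-0.41, 1.16, 0.69], [0.7, 0.58, -0.32], [-0.57, -0.23, 0.67]]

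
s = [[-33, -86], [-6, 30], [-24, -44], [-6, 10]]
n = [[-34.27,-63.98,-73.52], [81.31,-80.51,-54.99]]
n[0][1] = -63.98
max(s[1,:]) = 30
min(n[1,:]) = -80.51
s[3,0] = -6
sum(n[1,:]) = -54.190000000000005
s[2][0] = -24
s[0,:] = [-33, -86]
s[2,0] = -24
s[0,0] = -33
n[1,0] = 81.31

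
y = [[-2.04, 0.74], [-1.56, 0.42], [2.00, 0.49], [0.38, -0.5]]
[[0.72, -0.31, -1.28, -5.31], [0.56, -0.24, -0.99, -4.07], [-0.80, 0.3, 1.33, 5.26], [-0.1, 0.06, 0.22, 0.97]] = y@[[-0.38, 0.15, 0.65, 2.62], [-0.08, -0.01, 0.06, 0.05]]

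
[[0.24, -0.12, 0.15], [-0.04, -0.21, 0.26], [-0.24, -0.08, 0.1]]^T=[[0.24, -0.04, -0.24], [-0.12, -0.21, -0.08], [0.15, 0.26, 0.10]]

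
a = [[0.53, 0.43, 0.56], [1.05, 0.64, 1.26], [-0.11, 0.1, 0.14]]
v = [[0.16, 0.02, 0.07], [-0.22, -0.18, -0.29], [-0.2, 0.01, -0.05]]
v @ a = [[0.1,0.09,0.12], [-0.27,-0.24,-0.39], [-0.09,-0.08,-0.11]]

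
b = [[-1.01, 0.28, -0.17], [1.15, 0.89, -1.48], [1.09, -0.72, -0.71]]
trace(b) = -0.83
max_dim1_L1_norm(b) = 3.52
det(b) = 1.80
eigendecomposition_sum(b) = [[-0.38, 0.06, 0.05],[2.86, -0.47, -0.34],[3.99, -0.66, -0.48]] + [[-0.65,0.06,-0.1], [-1.90,0.17,-0.3], [-2.85,0.26,-0.46]] + [[0.02, 0.16, -0.11],[0.19, 1.19, -0.83],[-0.05, -0.32, 0.22]]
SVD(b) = [[-0.26, -0.56, 0.79],[0.82, -0.55, -0.12],[0.5, 0.62, 0.6]] @ diag([2.3520156797519407, 1.3355678238776638, 0.5720846353676167]) @ [[0.75,0.13,-0.65], [0.45,-0.82,0.36], [-0.49,-0.56,-0.67]]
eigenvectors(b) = [[0.08,-0.19,-0.13], [-0.58,-0.54,-0.96], [-0.81,-0.82,0.26]]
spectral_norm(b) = 2.35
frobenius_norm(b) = 2.76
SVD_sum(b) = [[-0.46, -0.08, 0.40], [1.45, 0.24, -1.26], [0.89, 0.15, -0.77]] + [[-0.33,0.61,-0.26],[-0.33,0.61,-0.26],[0.37,-0.68,0.29]] + [[-0.22,-0.25,-0.3], [0.03,0.04,0.05], [-0.17,-0.19,-0.23]]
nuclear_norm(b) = 4.26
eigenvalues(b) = [-1.33, -0.94, 1.44]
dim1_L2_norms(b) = [1.06, 2.07, 1.49]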